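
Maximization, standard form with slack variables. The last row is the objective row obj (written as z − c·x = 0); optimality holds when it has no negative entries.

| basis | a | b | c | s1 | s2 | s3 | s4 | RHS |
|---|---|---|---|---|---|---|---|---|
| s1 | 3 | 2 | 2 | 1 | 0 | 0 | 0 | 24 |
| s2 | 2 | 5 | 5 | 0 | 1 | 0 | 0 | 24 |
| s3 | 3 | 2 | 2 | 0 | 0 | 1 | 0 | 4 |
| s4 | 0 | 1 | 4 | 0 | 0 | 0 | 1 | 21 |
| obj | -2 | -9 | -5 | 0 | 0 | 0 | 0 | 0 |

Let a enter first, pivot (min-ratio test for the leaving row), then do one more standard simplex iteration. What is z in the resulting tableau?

Ratio test on column a — row 1: 24/3 = 8; row 2: 24/2 = 12; row 3: 4/3 = 4/3; row 4: entry 0 ≤ 0. Minimum is 4/3 at row 3 (s3 leaves); pivot element 3.
Pivot on row 3; the obj-row RHS becomes 0 − (-2)·(4/3) = 8/3.
Next entering variable (most negative obj-row entry -23/3): b.
Ratio test on column b — row 1: entry 0 ≤ 0; row 2: (64/3)/(11/3) = 64/11; row 3: (4/3)/(2/3) = 2; row 4: 21/1 = 21. Minimum is 2 at row 3 (a leaves); pivot element 2/3.
After the second pivot the obj-row RHS is 8/3 − (-23/3)·2 = 18.

18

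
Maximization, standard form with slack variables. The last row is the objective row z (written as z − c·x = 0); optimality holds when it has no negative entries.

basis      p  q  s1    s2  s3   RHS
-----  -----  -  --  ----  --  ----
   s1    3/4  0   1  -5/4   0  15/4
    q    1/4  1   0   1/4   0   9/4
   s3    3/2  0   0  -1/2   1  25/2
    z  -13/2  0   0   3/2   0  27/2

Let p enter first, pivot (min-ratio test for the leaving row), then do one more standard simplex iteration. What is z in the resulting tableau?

Ratio test on column p — row 1: (15/4)/(3/4) = 5; row 2: (9/4)/(1/4) = 9; row 3: (25/2)/(3/2) = 25/3. Minimum is 5 at row 1 (s1 leaves); pivot element 3/4.
Pivot on row 1; the z-row RHS becomes 27/2 − (-13/2)·5 = 46.
Next entering variable (most negative z-row entry -28/3): s2.
Ratio test on column s2 — row 1: entry -5/3 ≤ 0; row 2: 1/(2/3) = 3/2; row 3: 5/2 = 5/2. Minimum is 3/2 at row 2 (q leaves); pivot element 2/3.
After the second pivot the z-row RHS is 46 − (-28/3)·(3/2) = 60.

60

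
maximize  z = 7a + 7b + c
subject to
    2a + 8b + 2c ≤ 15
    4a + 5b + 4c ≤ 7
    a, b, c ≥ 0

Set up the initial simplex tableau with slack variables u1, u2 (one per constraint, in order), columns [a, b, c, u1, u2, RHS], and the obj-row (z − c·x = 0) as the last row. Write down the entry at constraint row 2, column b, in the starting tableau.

5

Constraint 2 has coefficient 5 on b.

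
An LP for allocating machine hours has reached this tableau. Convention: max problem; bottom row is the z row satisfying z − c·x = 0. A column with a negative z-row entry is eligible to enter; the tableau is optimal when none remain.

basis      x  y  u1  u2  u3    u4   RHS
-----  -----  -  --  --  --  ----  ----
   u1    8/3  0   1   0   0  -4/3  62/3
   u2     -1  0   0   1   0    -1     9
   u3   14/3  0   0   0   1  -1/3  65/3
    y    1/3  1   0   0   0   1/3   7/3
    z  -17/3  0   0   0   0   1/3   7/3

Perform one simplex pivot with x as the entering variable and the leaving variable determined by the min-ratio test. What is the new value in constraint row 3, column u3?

3/14

Ratio test on column x — row 1: (62/3)/(8/3) = 31/4; row 2: entry -1 ≤ 0; row 3: (65/3)/(14/3) = 65/14; row 4: (7/3)/(1/3) = 7. Minimum is 65/14 at row 3 (u3 leaves); pivot element 14/3.
Divide row 3 by 14/3; eliminate column x from the other rows.
In the new row 3, the u3 entry is the old entry divided by the pivot: 1/(14/3) = 3/14.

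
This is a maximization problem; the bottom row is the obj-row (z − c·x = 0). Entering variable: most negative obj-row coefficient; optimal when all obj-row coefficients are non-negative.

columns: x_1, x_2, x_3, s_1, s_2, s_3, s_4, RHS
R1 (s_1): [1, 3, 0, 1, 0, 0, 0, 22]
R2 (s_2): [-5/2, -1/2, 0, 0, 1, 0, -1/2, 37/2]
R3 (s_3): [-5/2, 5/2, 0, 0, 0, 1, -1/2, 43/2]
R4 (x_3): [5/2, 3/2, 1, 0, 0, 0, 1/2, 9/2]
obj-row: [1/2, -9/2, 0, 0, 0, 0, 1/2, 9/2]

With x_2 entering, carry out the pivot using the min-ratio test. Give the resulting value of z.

18

Ratio test on column x_2 — row 1: 22/3 = 22/3; row 2: entry -1/2 ≤ 0; row 3: (43/2)/(5/2) = 43/5; row 4: (9/2)/(3/2) = 3. Minimum is 3 at row 4 (x_3 leaves); pivot element 3/2.
Pivot on row 4; the obj-row RHS becomes 9/2 − (-9/2)·3 = 18.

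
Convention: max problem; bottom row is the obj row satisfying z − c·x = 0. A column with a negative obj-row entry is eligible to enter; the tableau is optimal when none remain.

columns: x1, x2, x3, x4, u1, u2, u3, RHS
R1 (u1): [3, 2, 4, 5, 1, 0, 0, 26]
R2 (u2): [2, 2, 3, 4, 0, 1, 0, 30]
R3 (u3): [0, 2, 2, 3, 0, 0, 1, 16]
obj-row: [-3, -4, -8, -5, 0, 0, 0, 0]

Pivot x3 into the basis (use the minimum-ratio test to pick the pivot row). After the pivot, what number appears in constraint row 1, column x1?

3/4

Ratio test on column x3 — row 1: 26/4 = 13/2; row 2: 30/3 = 10; row 3: 16/2 = 8. Minimum is 13/2 at row 1 (u1 leaves); pivot element 4.
Divide row 1 by 4; eliminate column x3 from the other rows.
In the new row 1, the x1 entry is the old entry divided by the pivot: 3/4 = 3/4.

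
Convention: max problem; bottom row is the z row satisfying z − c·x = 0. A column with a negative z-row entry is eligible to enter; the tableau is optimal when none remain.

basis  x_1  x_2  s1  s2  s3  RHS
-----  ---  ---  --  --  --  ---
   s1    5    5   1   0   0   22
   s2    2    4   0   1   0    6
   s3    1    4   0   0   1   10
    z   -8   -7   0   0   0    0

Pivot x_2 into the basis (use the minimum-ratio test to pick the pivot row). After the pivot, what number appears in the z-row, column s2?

7/4

Ratio test on column x_2 — row 1: 22/5 = 22/5; row 2: 6/4 = 3/2; row 3: 10/4 = 5/2. Minimum is 3/2 at row 2 (s2 leaves); pivot element 4.
Divide row 2 by 4; eliminate column x_2 from the other rows.
z-row update in column s2: 0 − (-7)·(1/4) = 7/4.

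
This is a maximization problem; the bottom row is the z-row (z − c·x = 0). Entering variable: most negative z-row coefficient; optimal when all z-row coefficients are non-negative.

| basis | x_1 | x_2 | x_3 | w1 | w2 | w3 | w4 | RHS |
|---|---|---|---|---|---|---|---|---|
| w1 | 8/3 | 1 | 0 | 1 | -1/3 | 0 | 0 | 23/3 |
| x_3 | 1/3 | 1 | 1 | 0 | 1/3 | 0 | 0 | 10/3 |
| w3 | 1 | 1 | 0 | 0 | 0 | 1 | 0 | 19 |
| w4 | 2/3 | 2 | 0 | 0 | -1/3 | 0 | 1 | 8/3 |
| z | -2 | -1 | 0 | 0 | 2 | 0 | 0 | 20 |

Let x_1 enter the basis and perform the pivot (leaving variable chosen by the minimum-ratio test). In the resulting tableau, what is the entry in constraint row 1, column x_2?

3/8

Ratio test on column x_1 — row 1: (23/3)/(8/3) = 23/8; row 2: (10/3)/(1/3) = 10; row 3: 19/1 = 19; row 4: (8/3)/(2/3) = 4. Minimum is 23/8 at row 1 (w1 leaves); pivot element 8/3.
Divide row 1 by 8/3; eliminate column x_1 from the other rows.
In the new row 1, the x_2 entry is the old entry divided by the pivot: 1/(8/3) = 3/8.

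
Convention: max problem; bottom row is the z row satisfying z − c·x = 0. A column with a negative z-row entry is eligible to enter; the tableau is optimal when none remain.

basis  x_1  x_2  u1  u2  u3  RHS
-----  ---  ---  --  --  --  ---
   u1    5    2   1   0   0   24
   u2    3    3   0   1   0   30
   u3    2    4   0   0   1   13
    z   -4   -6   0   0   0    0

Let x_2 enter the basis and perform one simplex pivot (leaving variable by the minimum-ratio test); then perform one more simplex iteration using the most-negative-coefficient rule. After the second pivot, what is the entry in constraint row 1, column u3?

-1/8

Ratio test on column x_2 — row 1: 24/2 = 12; row 2: 30/3 = 10; row 3: 13/4 = 13/4. Minimum is 13/4 at row 3 (u3 leaves); pivot element 4.
Divide row 3 by 4; eliminate column x_2 from the other rows.
Second iteration: most negative z-row entry is -1 in column x_1, so x_1 enters.
Ratio test on column x_1 — row 1: (35/2)/4 = 35/8; row 2: (81/4)/(3/2) = 27/2; row 3: (13/4)/(1/2) = 13/2. Minimum is 35/8 at row 1 (u1 leaves); pivot element 4.
Divide row 1 by 4; eliminate column x_1 from the other rows.
After both pivots, the entry at constraint row 1, column u3 is -1/8.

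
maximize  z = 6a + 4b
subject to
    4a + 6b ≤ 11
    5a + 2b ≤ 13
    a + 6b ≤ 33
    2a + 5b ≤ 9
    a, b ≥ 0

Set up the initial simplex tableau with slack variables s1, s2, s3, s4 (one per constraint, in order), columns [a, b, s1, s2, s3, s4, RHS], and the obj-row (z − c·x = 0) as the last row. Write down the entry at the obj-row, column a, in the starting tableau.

-6

The obj-row carries the negated objective coefficients: the a entry is -6.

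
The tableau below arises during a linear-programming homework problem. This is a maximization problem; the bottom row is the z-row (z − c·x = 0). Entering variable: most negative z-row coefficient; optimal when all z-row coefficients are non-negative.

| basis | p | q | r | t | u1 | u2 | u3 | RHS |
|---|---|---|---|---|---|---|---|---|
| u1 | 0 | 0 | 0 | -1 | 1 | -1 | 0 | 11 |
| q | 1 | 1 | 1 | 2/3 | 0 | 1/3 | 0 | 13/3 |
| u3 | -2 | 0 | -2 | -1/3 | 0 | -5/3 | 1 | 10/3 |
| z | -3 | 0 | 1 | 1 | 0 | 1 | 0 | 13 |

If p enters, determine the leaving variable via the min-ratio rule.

Column p entries and ratios — u1: 0 ≤ 0, skip; q: (13/3)/1 = 13/3; u3: -2 ≤ 0, skip.
Smallest ratio is 13/3 in the row of q, so q leaves.

q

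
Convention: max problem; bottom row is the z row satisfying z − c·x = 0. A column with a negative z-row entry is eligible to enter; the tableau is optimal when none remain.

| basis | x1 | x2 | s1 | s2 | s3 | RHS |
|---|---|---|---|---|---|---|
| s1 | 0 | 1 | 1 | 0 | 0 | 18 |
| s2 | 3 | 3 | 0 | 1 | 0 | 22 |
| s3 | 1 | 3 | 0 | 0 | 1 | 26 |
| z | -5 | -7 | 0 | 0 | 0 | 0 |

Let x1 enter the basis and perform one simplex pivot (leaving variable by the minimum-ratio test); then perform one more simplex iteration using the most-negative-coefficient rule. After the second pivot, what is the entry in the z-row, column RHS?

154/3

Ratio test on column x1 — row 1: entry 0 ≤ 0; row 2: 22/3 = 22/3; row 3: 26/1 = 26. Minimum is 22/3 at row 2 (s2 leaves); pivot element 3.
Divide row 2 by 3; eliminate column x1 from the other rows.
Second iteration: most negative z-row entry is -2 in column x2, so x2 enters.
Ratio test on column x2 — row 1: 18/1 = 18; row 2: (22/3)/1 = 22/3; row 3: (56/3)/2 = 28/3. Minimum is 22/3 at row 2 (x1 leaves); pivot element 1.
Divide row 2 by 1; eliminate column x2 from the other rows.
After both pivots, the entry at the z-row, column RHS is 154/3.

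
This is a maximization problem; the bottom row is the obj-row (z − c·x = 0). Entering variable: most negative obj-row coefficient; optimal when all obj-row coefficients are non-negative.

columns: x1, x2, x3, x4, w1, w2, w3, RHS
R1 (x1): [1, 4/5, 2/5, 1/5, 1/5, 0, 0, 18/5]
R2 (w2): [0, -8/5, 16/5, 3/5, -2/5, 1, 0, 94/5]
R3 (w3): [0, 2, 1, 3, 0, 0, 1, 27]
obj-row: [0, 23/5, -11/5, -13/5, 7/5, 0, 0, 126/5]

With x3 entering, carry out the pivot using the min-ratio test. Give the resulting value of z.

Ratio test on column x3 — row 1: (18/5)/(2/5) = 9; row 2: (94/5)/(16/5) = 47/8; row 3: 27/1 = 27. Minimum is 47/8 at row 2 (w2 leaves); pivot element 16/5.
Pivot on row 2; the obj-row RHS becomes 126/5 − (-11/5)·(47/8) = 305/8.

305/8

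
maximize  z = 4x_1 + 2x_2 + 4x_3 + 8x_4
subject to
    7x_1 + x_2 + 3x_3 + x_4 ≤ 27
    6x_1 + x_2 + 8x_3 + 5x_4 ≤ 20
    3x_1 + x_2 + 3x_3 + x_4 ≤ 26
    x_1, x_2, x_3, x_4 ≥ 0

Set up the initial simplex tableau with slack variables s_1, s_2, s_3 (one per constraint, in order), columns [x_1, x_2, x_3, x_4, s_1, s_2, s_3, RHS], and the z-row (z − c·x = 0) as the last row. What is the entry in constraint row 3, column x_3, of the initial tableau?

Constraint 3 has coefficient 3 on x_3.

3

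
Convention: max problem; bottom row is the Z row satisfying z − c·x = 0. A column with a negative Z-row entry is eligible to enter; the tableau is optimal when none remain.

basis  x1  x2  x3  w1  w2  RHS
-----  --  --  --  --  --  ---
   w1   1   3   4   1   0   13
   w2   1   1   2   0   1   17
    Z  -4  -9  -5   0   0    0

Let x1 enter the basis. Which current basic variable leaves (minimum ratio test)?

w1

Column x1 entries and ratios — w1: 13/1 = 13; w2: 17/1 = 17.
Smallest ratio is 13 in the row of w1, so w1 leaves.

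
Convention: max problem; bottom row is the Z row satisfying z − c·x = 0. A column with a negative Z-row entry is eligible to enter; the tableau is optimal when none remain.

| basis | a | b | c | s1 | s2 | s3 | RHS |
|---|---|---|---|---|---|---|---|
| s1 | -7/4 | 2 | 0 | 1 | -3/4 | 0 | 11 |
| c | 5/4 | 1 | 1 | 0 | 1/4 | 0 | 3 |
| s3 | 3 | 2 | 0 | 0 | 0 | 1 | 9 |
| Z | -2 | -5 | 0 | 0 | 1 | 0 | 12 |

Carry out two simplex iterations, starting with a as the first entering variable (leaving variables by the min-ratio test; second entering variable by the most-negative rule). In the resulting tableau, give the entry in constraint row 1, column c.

-2

Ratio test on column a — row 1: entry -7/4 ≤ 0; row 2: 3/(5/4) = 12/5; row 3: 9/3 = 3. Minimum is 12/5 at row 2 (c leaves); pivot element 5/4.
Divide row 2 by 5/4; eliminate column a from the other rows.
Second iteration: most negative Z-row entry is -17/5 in column b, so b enters.
Ratio test on column b — row 1: (76/5)/(17/5) = 76/17; row 2: (12/5)/(4/5) = 3; row 3: entry -2/5 ≤ 0. Minimum is 3 at row 2 (a leaves); pivot element 4/5.
Divide row 2 by 4/5; eliminate column b from the other rows.
After both pivots, the entry at constraint row 1, column c is -2.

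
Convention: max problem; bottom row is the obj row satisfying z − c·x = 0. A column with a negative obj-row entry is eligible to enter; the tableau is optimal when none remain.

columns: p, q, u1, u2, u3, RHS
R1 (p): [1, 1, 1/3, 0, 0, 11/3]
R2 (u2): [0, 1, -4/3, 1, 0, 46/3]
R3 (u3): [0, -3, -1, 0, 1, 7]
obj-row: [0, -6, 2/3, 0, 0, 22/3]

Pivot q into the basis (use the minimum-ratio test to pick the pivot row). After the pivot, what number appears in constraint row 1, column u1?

Ratio test on column q — row 1: (11/3)/1 = 11/3; row 2: (46/3)/1 = 46/3; row 3: entry -3 ≤ 0. Minimum is 11/3 at row 1 (p leaves); pivot element 1.
Divide row 1 by 1; eliminate column q from the other rows.
In the new row 1, the u1 entry is the old entry divided by the pivot: (1/3)/1 = 1/3.

1/3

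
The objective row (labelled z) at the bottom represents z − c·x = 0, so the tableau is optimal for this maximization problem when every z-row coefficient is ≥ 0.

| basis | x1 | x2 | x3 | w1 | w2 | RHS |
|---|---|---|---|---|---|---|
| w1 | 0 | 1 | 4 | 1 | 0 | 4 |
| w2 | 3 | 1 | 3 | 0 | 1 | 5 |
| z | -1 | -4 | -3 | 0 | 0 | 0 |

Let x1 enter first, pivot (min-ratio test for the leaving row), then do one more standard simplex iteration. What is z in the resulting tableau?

Ratio test on column x1 — row 1: entry 0 ≤ 0; row 2: 5/3 = 5/3. Minimum is 5/3 at row 2 (w2 leaves); pivot element 3.
Pivot on row 2; the z-row RHS becomes 0 − (-1)·(5/3) = 5/3.
Next entering variable (most negative z-row entry -11/3): x2.
Ratio test on column x2 — row 1: 4/1 = 4; row 2: (5/3)/(1/3) = 5. Minimum is 4 at row 1 (w1 leaves); pivot element 1.
After the second pivot the z-row RHS is 5/3 − (-11/3)·4 = 49/3.

49/3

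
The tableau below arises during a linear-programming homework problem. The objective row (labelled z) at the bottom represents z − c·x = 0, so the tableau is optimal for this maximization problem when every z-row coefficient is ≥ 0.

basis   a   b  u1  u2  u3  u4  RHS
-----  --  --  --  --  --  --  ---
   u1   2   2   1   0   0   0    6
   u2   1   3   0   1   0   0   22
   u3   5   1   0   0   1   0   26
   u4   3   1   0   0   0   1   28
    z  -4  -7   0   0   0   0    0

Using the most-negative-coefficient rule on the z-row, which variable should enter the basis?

b

Negative z-row entries: a: -4, b: -7.
The most negative is -7 in column b, so b enters.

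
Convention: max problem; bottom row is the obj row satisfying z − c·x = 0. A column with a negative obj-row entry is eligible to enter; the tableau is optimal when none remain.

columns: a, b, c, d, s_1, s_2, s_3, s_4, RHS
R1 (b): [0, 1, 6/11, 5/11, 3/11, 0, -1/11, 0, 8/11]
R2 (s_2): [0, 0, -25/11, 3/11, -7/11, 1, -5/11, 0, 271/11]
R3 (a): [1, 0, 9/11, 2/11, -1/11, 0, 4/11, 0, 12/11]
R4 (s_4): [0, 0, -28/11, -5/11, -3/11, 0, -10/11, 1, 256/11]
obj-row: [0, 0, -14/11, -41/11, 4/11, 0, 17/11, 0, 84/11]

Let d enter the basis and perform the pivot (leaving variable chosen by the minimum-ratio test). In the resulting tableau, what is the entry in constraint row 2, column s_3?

-2/5

Ratio test on column d — row 1: (8/11)/(5/11) = 8/5; row 2: (271/11)/(3/11) = 271/3; row 3: (12/11)/(2/11) = 6; row 4: entry -5/11 ≤ 0. Minimum is 8/5 at row 1 (b leaves); pivot element 5/11.
Divide row 1 by 5/11; eliminate column d from the other rows.
Row 2 update in column s_3: -5/11 − (3/11)·(-1/5) = -2/5.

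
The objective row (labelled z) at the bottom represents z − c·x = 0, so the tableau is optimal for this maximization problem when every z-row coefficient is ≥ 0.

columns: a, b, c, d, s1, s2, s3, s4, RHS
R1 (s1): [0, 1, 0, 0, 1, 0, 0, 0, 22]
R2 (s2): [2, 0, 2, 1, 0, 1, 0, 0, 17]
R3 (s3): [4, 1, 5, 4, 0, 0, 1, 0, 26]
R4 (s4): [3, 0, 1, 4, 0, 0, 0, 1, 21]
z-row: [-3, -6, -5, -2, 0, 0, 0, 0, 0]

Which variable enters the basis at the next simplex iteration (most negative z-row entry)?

Negative z-row entries: a: -3, b: -6, c: -5, d: -2.
The most negative is -6 in column b, so b enters.

b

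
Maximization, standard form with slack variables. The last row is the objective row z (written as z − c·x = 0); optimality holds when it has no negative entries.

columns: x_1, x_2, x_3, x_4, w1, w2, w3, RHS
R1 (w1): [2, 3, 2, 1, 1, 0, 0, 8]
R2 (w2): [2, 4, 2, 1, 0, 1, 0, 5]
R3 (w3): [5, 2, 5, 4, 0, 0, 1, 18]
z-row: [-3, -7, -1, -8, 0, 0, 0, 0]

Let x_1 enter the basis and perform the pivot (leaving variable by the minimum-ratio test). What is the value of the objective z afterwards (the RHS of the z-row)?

Ratio test on column x_1 — row 1: 8/2 = 4; row 2: 5/2 = 5/2; row 3: 18/5 = 18/5. Minimum is 5/2 at row 2 (w2 leaves); pivot element 2.
Pivot on row 2; the z-row RHS becomes 0 − (-3)·(5/2) = 15/2.

15/2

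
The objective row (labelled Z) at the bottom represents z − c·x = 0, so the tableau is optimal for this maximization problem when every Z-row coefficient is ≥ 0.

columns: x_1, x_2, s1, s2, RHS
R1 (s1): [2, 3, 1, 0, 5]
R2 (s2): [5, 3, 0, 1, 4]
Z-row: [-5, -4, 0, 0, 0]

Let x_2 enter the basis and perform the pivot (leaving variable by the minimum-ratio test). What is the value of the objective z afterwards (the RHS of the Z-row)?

16/3

Ratio test on column x_2 — row 1: 5/3 = 5/3; row 2: 4/3 = 4/3. Minimum is 4/3 at row 2 (s2 leaves); pivot element 3.
Pivot on row 2; the Z-row RHS becomes 0 − (-4)·(4/3) = 16/3.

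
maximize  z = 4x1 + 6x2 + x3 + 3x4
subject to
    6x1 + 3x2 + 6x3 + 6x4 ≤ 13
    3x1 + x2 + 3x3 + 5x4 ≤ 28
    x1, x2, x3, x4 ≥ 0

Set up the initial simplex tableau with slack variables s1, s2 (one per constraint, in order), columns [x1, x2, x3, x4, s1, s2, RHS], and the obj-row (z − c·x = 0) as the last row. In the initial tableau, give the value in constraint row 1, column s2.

Slack s2 belongs to constraint 2; its column is the unit vector e_2, so the entry in row 1 is 0.

0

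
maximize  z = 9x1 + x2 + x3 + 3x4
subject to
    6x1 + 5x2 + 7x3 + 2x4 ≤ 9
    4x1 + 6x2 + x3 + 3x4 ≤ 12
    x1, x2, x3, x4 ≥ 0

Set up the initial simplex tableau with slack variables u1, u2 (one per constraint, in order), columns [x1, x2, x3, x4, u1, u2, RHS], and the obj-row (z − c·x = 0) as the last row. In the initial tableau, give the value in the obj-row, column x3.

The obj-row carries the negated objective coefficients: the x3 entry is -1.

-1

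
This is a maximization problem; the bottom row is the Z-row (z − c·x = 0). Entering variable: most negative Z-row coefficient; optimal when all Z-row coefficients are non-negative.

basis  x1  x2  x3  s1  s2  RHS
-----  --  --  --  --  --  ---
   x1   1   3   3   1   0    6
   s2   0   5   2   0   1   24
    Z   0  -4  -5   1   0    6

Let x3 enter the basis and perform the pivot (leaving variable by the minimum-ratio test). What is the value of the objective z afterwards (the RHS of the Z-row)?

16

Ratio test on column x3 — row 1: 6/3 = 2; row 2: 24/2 = 12. Minimum is 2 at row 1 (x1 leaves); pivot element 3.
Pivot on row 1; the Z-row RHS becomes 6 − (-5)·2 = 16.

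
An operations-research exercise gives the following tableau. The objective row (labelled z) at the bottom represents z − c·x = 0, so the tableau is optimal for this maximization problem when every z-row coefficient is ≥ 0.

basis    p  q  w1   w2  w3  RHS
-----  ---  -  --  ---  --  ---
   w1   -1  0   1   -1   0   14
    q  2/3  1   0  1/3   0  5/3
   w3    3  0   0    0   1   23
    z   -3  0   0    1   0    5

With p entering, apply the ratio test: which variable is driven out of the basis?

q

Column p entries and ratios — w1: -1 ≤ 0, skip; q: (5/3)/(2/3) = 5/2; w3: 23/3 = 23/3.
Smallest ratio is 5/2 in the row of q, so q leaves.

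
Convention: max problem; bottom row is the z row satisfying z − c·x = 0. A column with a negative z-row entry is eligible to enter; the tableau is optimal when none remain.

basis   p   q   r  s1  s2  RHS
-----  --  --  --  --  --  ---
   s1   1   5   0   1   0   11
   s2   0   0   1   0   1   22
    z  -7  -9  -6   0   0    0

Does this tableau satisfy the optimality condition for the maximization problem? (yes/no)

no

The z-row has a negative entry -9 in column q, so it is not optimal.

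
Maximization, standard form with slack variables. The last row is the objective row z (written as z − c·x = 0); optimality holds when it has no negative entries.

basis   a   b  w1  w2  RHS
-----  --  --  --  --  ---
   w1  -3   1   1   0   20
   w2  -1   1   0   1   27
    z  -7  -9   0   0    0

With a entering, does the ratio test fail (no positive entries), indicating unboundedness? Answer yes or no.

Every constraint-row entry in column a is ≤ 0, so increasing a is unbounded.

yes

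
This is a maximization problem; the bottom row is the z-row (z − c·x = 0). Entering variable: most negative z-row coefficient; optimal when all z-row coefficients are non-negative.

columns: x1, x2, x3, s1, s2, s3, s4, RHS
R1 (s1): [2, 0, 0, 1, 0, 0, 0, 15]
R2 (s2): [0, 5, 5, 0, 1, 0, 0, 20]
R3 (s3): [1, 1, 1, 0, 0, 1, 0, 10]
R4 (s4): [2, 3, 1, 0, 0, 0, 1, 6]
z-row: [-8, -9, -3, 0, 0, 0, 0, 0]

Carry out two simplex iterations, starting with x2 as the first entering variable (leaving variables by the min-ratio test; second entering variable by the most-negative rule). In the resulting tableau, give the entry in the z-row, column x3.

1

Ratio test on column x2 — row 1: entry 0 ≤ 0; row 2: 20/5 = 4; row 3: 10/1 = 10; row 4: 6/3 = 2. Minimum is 2 at row 4 (s4 leaves); pivot element 3.
Divide row 4 by 3; eliminate column x2 from the other rows.
Second iteration: most negative z-row entry is -2 in column x1, so x1 enters.
Ratio test on column x1 — row 1: 15/2 = 15/2; row 2: entry -10/3 ≤ 0; row 3: 8/(1/3) = 24; row 4: 2/(2/3) = 3. Minimum is 3 at row 4 (x2 leaves); pivot element 2/3.
Divide row 4 by 2/3; eliminate column x1 from the other rows.
After both pivots, the entry at the z-row, column x3 is 1.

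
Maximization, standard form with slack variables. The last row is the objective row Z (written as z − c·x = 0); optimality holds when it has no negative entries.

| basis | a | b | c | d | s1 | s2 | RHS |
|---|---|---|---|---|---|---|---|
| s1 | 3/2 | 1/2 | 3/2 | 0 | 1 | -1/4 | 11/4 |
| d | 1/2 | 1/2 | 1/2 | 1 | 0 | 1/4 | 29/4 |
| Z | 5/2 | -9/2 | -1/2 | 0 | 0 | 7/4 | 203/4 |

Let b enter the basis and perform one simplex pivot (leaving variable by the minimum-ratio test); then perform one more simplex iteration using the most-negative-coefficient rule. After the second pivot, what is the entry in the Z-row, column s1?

Ratio test on column b — row 1: (11/4)/(1/2) = 11/2; row 2: (29/4)/(1/2) = 29/2. Minimum is 11/2 at row 1 (s1 leaves); pivot element 1/2.
Divide row 1 by 1/2; eliminate column b from the other rows.
Second iteration: most negative Z-row entry is -1/2 in column s2, so s2 enters.
Ratio test on column s2 — row 1: entry -1/2 ≤ 0; row 2: (9/2)/(1/2) = 9. Minimum is 9 at row 2 (d leaves); pivot element 1/2.
Divide row 2 by 1/2; eliminate column s2 from the other rows.
After both pivots, the entry at the Z-row, column s1 is 8.

8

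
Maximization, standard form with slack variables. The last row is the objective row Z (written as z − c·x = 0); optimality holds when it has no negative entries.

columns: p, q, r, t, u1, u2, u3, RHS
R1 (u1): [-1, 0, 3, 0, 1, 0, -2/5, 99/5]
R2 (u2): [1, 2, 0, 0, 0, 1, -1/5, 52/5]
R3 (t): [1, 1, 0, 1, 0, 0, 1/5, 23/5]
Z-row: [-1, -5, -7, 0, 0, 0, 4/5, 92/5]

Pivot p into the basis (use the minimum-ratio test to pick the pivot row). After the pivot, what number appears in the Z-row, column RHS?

23

Ratio test on column p — row 1: entry -1 ≤ 0; row 2: (52/5)/1 = 52/5; row 3: (23/5)/1 = 23/5. Minimum is 23/5 at row 3 (t leaves); pivot element 1.
Divide row 3 by 1; eliminate column p from the other rows.
Z-row update in column RHS: 92/5 − (-1)·(23/5) = 23.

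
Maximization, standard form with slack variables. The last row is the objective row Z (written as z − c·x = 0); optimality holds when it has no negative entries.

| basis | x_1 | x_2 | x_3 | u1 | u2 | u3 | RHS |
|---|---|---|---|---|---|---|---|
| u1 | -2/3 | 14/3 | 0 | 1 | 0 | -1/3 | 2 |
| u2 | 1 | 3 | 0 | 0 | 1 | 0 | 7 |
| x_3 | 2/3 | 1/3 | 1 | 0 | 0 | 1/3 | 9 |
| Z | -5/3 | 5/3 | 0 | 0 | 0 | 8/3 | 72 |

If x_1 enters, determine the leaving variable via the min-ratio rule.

Column x_1 entries and ratios — u1: -2/3 ≤ 0, skip; u2: 7/1 = 7; x_3: 9/(2/3) = 27/2.
Smallest ratio is 7 in the row of u2, so u2 leaves.

u2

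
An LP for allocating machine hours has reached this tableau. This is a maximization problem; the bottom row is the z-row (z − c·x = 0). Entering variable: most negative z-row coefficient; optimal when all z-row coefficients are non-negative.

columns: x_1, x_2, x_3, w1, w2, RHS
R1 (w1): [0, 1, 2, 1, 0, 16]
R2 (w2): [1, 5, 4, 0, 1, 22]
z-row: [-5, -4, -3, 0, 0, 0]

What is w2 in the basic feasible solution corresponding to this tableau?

22

w2 is basic (row 2); its value is the RHS of that row, 22.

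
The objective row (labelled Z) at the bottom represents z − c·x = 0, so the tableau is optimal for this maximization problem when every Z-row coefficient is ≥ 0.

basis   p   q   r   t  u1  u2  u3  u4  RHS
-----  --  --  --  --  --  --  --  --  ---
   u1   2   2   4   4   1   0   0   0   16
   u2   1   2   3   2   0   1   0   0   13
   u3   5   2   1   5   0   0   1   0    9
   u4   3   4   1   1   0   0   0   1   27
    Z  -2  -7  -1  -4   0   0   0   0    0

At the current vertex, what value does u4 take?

u4 is basic (row 4); its value is the RHS of that row, 27.

27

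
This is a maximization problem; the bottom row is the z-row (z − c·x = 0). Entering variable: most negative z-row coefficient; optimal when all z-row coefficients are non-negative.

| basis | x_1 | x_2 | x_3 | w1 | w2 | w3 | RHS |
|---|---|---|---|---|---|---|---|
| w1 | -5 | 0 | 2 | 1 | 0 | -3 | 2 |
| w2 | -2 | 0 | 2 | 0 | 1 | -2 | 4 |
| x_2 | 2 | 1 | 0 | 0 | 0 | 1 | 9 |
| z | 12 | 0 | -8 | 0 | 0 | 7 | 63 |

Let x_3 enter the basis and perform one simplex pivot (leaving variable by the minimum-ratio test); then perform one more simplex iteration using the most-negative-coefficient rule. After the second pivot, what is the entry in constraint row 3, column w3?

1/3

Ratio test on column x_3 — row 1: 2/2 = 1; row 2: 4/2 = 2; row 3: entry 0 ≤ 0. Minimum is 1 at row 1 (w1 leaves); pivot element 2.
Divide row 1 by 2; eliminate column x_3 from the other rows.
Second iteration: most negative z-row entry is -8 in column x_1, so x_1 enters.
Ratio test on column x_1 — row 1: entry -5/2 ≤ 0; row 2: 2/3 = 2/3; row 3: 9/2 = 9/2. Minimum is 2/3 at row 2 (w2 leaves); pivot element 3.
Divide row 2 by 3; eliminate column x_1 from the other rows.
After both pivots, the entry at constraint row 3, column w3 is 1/3.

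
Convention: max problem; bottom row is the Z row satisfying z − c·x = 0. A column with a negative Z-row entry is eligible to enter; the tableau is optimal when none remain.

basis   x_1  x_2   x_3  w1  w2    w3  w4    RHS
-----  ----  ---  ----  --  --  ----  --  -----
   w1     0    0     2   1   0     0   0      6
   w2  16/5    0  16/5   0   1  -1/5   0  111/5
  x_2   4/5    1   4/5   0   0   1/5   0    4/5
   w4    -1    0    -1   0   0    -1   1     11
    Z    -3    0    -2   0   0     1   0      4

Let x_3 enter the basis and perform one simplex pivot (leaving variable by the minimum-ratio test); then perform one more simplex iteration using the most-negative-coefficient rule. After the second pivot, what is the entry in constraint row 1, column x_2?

Ratio test on column x_3 — row 1: 6/2 = 3; row 2: (111/5)/(16/5) = 111/16; row 3: (4/5)/(4/5) = 1; row 4: entry -1 ≤ 0. Minimum is 1 at row 3 (x_2 leaves); pivot element 4/5.
Divide row 3 by 4/5; eliminate column x_3 from the other rows.
Second iteration: most negative Z-row entry is -1 in column x_1, so x_1 enters.
Ratio test on column x_1 — row 1: entry -2 ≤ 0; row 2: entry 0 ≤ 0; row 3: 1/1 = 1; row 4: entry 0 ≤ 0. Minimum is 1 at row 3 (x_3 leaves); pivot element 1.
Divide row 3 by 1; eliminate column x_1 from the other rows.
After both pivots, the entry at constraint row 1, column x_2 is 0.

0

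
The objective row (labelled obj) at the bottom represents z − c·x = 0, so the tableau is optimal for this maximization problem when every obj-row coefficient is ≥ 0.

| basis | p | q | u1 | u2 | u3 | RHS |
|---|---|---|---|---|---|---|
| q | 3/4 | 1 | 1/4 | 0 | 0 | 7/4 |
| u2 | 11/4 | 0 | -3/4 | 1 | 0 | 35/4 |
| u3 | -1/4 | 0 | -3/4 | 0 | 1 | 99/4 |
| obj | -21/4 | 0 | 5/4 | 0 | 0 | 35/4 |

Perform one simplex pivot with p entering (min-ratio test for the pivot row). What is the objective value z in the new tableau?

21

Ratio test on column p — row 1: (7/4)/(3/4) = 7/3; row 2: (35/4)/(11/4) = 35/11; row 3: entry -1/4 ≤ 0. Minimum is 7/3 at row 1 (q leaves); pivot element 3/4.
Pivot on row 1; the obj-row RHS becomes 35/4 − (-21/4)·(7/3) = 21.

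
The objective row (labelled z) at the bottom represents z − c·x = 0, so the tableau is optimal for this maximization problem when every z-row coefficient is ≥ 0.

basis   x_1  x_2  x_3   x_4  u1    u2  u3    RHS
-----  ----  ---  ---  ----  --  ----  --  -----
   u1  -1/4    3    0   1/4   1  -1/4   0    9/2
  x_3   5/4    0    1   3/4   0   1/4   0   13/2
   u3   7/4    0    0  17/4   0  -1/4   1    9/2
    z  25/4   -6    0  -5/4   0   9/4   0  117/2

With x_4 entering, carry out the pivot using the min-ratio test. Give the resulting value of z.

1017/17

Ratio test on column x_4 — row 1: (9/2)/(1/4) = 18; row 2: (13/2)/(3/4) = 26/3; row 3: (9/2)/(17/4) = 18/17. Minimum is 18/17 at row 3 (u3 leaves); pivot element 17/4.
Pivot on row 3; the z-row RHS becomes 117/2 − (-5/4)·(18/17) = 1017/17.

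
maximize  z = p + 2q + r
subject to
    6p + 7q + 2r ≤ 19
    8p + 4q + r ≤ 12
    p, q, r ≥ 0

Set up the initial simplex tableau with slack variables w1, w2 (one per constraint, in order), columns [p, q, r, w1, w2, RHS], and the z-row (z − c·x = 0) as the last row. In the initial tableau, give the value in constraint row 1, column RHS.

The RHS of constraint 1 is b_1 = 19.

19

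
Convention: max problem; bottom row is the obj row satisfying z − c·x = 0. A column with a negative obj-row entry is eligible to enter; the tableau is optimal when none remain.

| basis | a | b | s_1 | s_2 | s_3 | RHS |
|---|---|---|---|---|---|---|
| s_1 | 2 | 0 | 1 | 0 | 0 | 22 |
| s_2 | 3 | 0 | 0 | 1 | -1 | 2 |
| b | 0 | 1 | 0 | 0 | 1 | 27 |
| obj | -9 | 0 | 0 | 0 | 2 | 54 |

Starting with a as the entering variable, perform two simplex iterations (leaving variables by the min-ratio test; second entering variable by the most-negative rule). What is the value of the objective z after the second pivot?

87

Ratio test on column a — row 1: 22/2 = 11; row 2: 2/3 = 2/3; row 3: entry 0 ≤ 0. Minimum is 2/3 at row 2 (s_2 leaves); pivot element 3.
Pivot on row 2; the obj-row RHS becomes 54 − (-9)·(2/3) = 60.
Next entering variable (most negative obj-row entry -1): s_3.
Ratio test on column s_3 — row 1: (62/3)/(2/3) = 31; row 2: entry -1/3 ≤ 0; row 3: 27/1 = 27. Minimum is 27 at row 3 (b leaves); pivot element 1.
After the second pivot the obj-row RHS is 60 − (-1)·27 = 87.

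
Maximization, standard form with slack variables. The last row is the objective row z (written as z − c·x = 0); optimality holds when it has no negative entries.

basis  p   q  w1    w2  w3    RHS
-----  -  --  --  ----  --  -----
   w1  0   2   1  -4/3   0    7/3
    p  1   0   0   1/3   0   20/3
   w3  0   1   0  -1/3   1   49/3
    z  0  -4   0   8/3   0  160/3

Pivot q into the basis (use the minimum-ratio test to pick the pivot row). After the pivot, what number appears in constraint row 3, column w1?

Ratio test on column q — row 1: (7/3)/2 = 7/6; row 2: entry 0 ≤ 0; row 3: (49/3)/1 = 49/3. Minimum is 7/6 at row 1 (w1 leaves); pivot element 2.
Divide row 1 by 2; eliminate column q from the other rows.
Row 3 update in column w1: 0 − 1·(1/2) = -1/2.

-1/2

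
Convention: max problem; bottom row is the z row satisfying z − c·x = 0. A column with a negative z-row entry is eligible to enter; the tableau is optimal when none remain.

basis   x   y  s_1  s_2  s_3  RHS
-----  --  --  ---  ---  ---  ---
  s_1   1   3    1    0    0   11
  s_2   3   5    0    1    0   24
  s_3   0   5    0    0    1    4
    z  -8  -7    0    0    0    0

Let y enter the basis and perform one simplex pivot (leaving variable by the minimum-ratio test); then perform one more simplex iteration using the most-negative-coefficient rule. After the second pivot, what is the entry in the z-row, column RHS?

884/15

Ratio test on column y — row 1: 11/3 = 11/3; row 2: 24/5 = 24/5; row 3: 4/5 = 4/5. Minimum is 4/5 at row 3 (s_3 leaves); pivot element 5.
Divide row 3 by 5; eliminate column y from the other rows.
Second iteration: most negative z-row entry is -8 in column x, so x enters.
Ratio test on column x — row 1: (43/5)/1 = 43/5; row 2: 20/3 = 20/3; row 3: entry 0 ≤ 0. Minimum is 20/3 at row 2 (s_2 leaves); pivot element 3.
Divide row 2 by 3; eliminate column x from the other rows.
After both pivots, the entry at the z-row, column RHS is 884/15.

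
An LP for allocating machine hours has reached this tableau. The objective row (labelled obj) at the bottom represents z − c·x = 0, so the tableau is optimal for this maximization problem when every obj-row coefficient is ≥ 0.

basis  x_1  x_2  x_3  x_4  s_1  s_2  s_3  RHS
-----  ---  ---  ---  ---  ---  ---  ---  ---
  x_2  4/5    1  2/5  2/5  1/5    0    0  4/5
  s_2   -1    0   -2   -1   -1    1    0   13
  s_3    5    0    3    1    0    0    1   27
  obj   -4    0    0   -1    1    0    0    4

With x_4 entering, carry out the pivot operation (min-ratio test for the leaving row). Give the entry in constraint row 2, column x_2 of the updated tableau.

Ratio test on column x_4 — row 1: (4/5)/(2/5) = 2; row 2: entry -1 ≤ 0; row 3: 27/1 = 27. Minimum is 2 at row 1 (x_2 leaves); pivot element 2/5.
Divide row 1 by 2/5; eliminate column x_4 from the other rows.
Row 2 update in column x_2: 0 − (-1)·(5/2) = 5/2.

5/2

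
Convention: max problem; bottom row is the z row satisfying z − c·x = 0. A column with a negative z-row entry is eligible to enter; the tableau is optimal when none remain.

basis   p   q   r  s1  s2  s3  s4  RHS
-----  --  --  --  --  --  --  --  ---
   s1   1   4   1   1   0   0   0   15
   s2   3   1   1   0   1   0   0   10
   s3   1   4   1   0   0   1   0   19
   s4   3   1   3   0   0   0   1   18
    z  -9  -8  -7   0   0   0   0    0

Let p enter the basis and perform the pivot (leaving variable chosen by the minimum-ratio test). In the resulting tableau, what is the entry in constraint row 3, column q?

Ratio test on column p — row 1: 15/1 = 15; row 2: 10/3 = 10/3; row 3: 19/1 = 19; row 4: 18/3 = 6. Minimum is 10/3 at row 2 (s2 leaves); pivot element 3.
Divide row 2 by 3; eliminate column p from the other rows.
Row 3 update in column q: 4 − 1·(1/3) = 11/3.

11/3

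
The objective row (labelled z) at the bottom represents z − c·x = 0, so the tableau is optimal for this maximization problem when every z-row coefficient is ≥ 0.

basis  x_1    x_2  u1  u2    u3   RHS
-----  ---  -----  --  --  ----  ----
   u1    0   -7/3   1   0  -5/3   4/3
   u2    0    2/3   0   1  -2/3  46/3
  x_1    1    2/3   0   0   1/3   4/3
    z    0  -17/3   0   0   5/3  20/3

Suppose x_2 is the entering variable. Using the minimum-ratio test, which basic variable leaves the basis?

x_1

Column x_2 entries and ratios — u1: -7/3 ≤ 0, skip; u2: (46/3)/(2/3) = 23; x_1: (4/3)/(2/3) = 2.
Smallest ratio is 2 in the row of x_1, so x_1 leaves.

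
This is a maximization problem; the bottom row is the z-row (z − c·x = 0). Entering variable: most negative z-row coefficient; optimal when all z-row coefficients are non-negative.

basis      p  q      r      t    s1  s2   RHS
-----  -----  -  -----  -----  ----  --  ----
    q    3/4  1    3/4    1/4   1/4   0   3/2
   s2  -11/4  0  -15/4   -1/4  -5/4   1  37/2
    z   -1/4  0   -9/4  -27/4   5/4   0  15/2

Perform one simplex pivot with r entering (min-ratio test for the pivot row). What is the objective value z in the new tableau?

Ratio test on column r — row 1: (3/2)/(3/4) = 2; row 2: entry -15/4 ≤ 0. Minimum is 2 at row 1 (q leaves); pivot element 3/4.
Pivot on row 1; the z-row RHS becomes 15/2 − (-9/4)·2 = 12.

12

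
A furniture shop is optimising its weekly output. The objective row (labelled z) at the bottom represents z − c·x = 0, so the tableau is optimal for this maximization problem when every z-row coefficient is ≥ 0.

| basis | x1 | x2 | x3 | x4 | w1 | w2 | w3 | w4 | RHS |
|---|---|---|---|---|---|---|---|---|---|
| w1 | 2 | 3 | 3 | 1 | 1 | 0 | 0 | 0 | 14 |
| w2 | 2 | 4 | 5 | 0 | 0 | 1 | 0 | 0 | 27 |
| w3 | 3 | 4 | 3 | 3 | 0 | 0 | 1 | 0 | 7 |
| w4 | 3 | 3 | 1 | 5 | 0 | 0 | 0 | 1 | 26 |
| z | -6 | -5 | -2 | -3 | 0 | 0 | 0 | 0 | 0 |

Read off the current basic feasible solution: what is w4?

26

w4 is basic (row 4); its value is the RHS of that row, 26.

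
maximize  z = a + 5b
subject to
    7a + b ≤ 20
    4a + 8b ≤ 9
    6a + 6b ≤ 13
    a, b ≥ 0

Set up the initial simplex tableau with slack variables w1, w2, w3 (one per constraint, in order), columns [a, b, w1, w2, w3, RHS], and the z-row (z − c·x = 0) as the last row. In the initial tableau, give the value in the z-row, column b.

The z-row carries the negated objective coefficients: the b entry is -5.

-5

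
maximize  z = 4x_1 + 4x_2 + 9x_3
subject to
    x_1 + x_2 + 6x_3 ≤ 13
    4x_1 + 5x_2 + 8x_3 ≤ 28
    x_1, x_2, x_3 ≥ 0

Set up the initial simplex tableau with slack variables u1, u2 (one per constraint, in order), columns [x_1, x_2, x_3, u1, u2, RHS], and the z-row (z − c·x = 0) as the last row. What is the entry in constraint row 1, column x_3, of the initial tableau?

Constraint 1 has coefficient 6 on x_3.

6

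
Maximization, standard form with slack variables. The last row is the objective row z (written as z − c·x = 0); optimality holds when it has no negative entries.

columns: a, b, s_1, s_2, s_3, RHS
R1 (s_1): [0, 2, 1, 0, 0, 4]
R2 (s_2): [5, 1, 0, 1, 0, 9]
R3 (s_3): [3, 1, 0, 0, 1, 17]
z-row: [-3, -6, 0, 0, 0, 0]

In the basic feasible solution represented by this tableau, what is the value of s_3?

17

s_3 is basic (row 3); its value is the RHS of that row, 17.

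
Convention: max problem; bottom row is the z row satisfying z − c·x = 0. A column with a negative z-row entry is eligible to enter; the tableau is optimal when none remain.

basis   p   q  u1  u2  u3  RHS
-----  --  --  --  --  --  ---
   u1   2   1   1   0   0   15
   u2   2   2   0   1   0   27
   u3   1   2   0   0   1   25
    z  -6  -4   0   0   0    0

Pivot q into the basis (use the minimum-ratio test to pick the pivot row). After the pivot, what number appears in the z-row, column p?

Ratio test on column q — row 1: 15/1 = 15; row 2: 27/2 = 27/2; row 3: 25/2 = 25/2. Minimum is 25/2 at row 3 (u3 leaves); pivot element 2.
Divide row 3 by 2; eliminate column q from the other rows.
z-row update in column p: -6 − (-4)·(1/2) = -4.

-4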